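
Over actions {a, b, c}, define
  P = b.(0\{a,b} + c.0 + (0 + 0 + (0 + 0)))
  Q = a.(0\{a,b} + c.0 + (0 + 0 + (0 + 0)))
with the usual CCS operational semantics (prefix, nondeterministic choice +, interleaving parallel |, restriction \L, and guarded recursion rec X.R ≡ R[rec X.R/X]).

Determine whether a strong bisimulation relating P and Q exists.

P's transition system — 3 states:
  u0 = b.(0\{a,b} + c.0 + (0 + 0 + (0 + 0))) → =b=> u1
  u1 = 0\{a,b} + c.0 + (0 + 0 + (0 + 0)) → =c=> u2
  u2 = 0 → (no moves)
Q's transition system — 3 states:
  v0 = a.(0\{a,b} + c.0 + (0 + 0 + (0 + 0))) → =a=> v1
  v1 = 0\{a,b} + c.0 + (0 + 0 + (0 + 0)) → =c=> v2
  v2 = 0 → (no moves)
Coarsest stable partition (strong bisimilarity classes):
  B0 = {u0}
  B1 = {u1, v1}
  B2 = {u2, v2}
  B3 = {v0}
u0 ∈ B0, v0 ∈ B3 → different blocks

NO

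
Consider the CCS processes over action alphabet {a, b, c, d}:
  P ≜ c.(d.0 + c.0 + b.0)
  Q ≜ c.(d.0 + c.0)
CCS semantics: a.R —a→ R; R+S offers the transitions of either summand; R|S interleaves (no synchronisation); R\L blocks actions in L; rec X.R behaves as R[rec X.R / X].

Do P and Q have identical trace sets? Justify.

Reachable graph of P (3 states):
  p0 = c.(d.0 + c.0 + b.0) → --c--▸ p1
  p1 = d.0 + c.0 + b.0 → --b--▸ p2, --c--▸ p2, --d--▸ p2
  p2 = 0 → ∅
Reachable graph of Q (3 states):
  q0 = c.(d.0 + c.0) → --c--▸ q1
  q1 = d.0 + c.0 → --c--▸ q2, --d--▸ q2
  q2 = 0 → ∅
Trace ⟨cb⟩ through P, begin at {p0}:
  step 1 (c): {p1}
  step 2 (b): {p2}
  — P admits the full trace.
Trace ⟨cb⟩ through Q, begin at {q0}:
  step 1 (c): {q1}
  step 2 (b): ∅  — Q cannot continue

NO — witness ⟨cb⟩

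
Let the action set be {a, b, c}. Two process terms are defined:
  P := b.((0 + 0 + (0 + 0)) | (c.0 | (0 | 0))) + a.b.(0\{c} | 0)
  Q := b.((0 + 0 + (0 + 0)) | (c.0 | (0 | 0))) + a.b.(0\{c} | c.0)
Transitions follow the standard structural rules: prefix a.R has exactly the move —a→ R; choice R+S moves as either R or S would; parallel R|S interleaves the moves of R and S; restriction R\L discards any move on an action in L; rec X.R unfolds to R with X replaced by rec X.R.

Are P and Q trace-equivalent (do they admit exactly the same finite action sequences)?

traces(P) ≠ traces(Q) — witness ⟨abc⟩

Reachable graph of P (5 states):
  p0 = b.((0 + 0 + (0 + 0)) | (c.0 | (0 | 0))) + a.b.(0\{c} | 0) ⊢ =a=> p1, =b=> p2
  p1 = b.(0\{c} | 0) ⊢ =b=> p3
  p2 = (0 + 0 + (0 + 0)) | (c.0 | (0 | 0)) ⊢ =c=> p4
  p3 = 0\{c} | 0 ⊢ ∅
  p4 = (0 + 0 + (0 + 0)) | (0 | (0 | 0)) ⊢ ∅
Reachable graph of Q (6 states):
  q0 = b.((0 + 0 + (0 + 0)) | (c.0 | (0 | 0))) + a.b.(0\{c} | c.0) ⊢ =a=> q1, =b=> q2
  q1 = b.(0\{c} | c.0) ⊢ =b=> q3
  q2 = (0 + 0 + (0 + 0)) | (c.0 | (0 | 0)) ⊢ =c=> q4
  q3 = 0\{c} | c.0 ⊢ =c=> q5
  q4 = (0 + 0 + (0 + 0)) | (0 | (0 | 0)) ⊢ ∅
  q5 = 0\{c} | 0 ⊢ ∅
Trace ⟨abc⟩ through Q, begin at {q0}:
  after a @ step 1: {q1}
  after b @ step 2: {q3}
  after c @ step 3: {q5}
  ✓ Q
Trace ⟨abc⟩ through P, begin at {p0}:
  after a @ step 1: {p1}
  after b @ step 2: {p3}
  after c @ step 3: no successor for P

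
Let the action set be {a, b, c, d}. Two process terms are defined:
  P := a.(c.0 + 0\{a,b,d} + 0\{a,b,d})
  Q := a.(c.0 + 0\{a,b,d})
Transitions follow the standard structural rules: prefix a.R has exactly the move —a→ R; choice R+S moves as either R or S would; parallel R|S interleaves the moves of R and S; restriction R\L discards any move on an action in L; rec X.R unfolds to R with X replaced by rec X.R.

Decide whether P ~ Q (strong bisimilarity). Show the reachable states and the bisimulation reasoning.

YES

LTS(P): 3 reachable states
  m0 = a.(c.0 + 0\{a,b,d} + 0\{a,b,d}) ⊢ =a=> m1
  m1 = c.0 + 0\{a,b,d} + 0\{a,b,d} ⊢ =c=> m2
  m2 = 0 ⊢ deadlocked
LTS(Q): 3 reachable states
  n0 = a.(c.0 + 0\{a,b,d}) ⊢ =a=> n1
  n1 = c.0 + 0\{a,b,d} ⊢ =c=> n2
  n2 = 0 ⊢ deadlocked
Partition-refinement fixed point:
  B0 = {m0, n0}
  B1 = {m1, n1}
  B2 = {m2, n2}
m0 ∈ B0, n0 ∈ B0 → same block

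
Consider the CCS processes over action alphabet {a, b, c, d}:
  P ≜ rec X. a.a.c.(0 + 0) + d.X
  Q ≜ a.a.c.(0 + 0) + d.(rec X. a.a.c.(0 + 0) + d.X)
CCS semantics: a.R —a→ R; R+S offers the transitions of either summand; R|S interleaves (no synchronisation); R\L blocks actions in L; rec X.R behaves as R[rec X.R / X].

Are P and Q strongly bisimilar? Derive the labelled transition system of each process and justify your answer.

P ~ Q

Reachable graph of P (4 states):
  s0 = rec X. a.a.c.(0 + 0) + d.X ⊢ -a-> s1, -d-> s0
  s1 = a.c.(0 + 0) ⊢ -a-> s2
  s2 = c.(0 + 0) ⊢ -c-> s3
  s3 = 0 + 0 ⊢ deadlocked
Reachable graph of Q (5 states):
  t0 = a.a.c.(0 + 0) + d.(rec X. a.a.c.(0 + 0) + d.X) ⊢ -a-> t1, -d-> t2
  t1 = a.c.(0 + 0) ⊢ -a-> t3
  t2 = rec X. a.a.c.(0 + 0) + d.X ⊢ -a-> t1, -d-> t2
  t3 = c.(0 + 0) ⊢ -c-> t4
  t4 = 0 + 0 ⊢ deadlocked
Coarsest stable partition (strong bisimilarity classes):
  B0 = {s0, t0, t2}
  B1 = {s1, t1}
  B2 = {s2, t3}
  B3 = {s3, t4}
s0 ∈ B0, t0 ∈ B0 → same block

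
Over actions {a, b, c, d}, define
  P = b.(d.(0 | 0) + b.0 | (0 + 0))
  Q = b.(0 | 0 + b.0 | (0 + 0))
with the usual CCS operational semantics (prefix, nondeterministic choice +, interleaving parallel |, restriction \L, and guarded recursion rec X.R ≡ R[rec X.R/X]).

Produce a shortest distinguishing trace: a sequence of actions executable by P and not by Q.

bd

LTS(P): 4 reachable states
  s0 = b.(d.(0 | 0) + b.0 | (0 + 0)) | ··b··> s1
  s1 = d.(0 | 0) + b.0 | (0 + 0) | ··b··> s2, ··d··> s3
  s2 = 0 | (0 + 0) | stopped
  s3 = 0 | 0 | stopped
LTS(Q): 3 reachable states
  t0 = b.(0 | 0 + b.0 | (0 + 0)) | ··b··> t1
  t1 = 0 | 0 + b.0 | (0 + 0) | ··b··> t2
  t2 = 0 | (0 + 0) | stopped
Run σ = ⟨bd⟩ on P: start {s0}
  step 1 (b): {s1}
  step 2 (d): {s3}
  — P admits the full trace.
Run σ = ⟨bd⟩ on Q: start {t0}
  step 1 (b): {t1}
  step 2 (d): no successor for Q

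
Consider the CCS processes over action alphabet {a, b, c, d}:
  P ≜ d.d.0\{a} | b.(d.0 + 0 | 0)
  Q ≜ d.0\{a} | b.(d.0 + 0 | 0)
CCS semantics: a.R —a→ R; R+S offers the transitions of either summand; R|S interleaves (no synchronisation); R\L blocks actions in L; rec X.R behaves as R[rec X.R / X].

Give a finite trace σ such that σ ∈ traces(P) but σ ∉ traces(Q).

Reachable graph of P (9 states):
  s0 = d.d.0\{a} | b.(d.0 + 0 | 0) has moves -b-> s1, -d-> s2
  s1 = d.d.0\{a} | (d.0 + 0 | 0) has moves -d-> s3, -d-> s4
  s2 = d.0\{a} | b.(d.0 + 0 | 0) has moves -b-> s3, -d-> s5
  s3 = d.0\{a} | (d.0 + 0 | 0) has moves -d-> s6, -d-> s7
  s4 = d.d.0\{a} | 0 has moves -d-> s7
  s5 = 0\{a} | b.(d.0 + 0 | 0) has moves -b-> s6
  s6 = 0\{a} | (d.0 + 0 | 0) has moves -d-> s8
  s7 = d.0\{a} | 0 has moves -d-> s8
  s8 = 0\{a} | 0 has moves (no moves)
Reachable graph of Q (6 states):
  t0 = d.0\{a} | b.(d.0 + 0 | 0) has moves -b-> t1, -d-> t2
  t1 = d.0\{a} | (d.0 + 0 | 0) has moves -d-> t3, -d-> t4
  t2 = 0\{a} | b.(d.0 + 0 | 0) has moves -b-> t3
  t3 = 0\{a} | (d.0 + 0 | 0) has moves -d-> t5
  t4 = d.0\{a} | 0 has moves -d-> t5
  t5 = 0\{a} | 0 has moves (no moves)
Trace ⟨dd⟩ through P, begin at {s0}:
  after d @ step 1: {s2}
  after d @ step 2: {s5}
  ✓ P
Trace ⟨dd⟩ through Q, begin at {t0}:
  after d @ step 1: {t2}
  after d @ step 2: ∅ (Q stuck)

dd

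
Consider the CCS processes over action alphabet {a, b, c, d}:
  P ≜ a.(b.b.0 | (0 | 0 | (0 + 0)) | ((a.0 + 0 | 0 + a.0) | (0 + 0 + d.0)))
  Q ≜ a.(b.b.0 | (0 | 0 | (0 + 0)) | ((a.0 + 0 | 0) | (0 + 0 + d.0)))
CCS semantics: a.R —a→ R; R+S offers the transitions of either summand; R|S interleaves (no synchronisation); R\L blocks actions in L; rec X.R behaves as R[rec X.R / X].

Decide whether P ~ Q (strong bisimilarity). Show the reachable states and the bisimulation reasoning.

P's transition system — 13 states:
  s0 = a.(b.b.0 | (0 | 0 | (0 + 0)) | ((a.0 + 0 | 0 + a.0) | (0 + 0 + d.0))) has moves =a=> s1
  s1 = b.b.0 | (0 | 0 | (0 + 0)) | ((a.0 + 0 | 0 + a.0) | (0 + 0 + d.0)) has moves =a=> s2, =b=> s3, =d=> s4
  s2 = b.b.0 | (0 | 0 | (0 + 0)) | (0 | (0 + 0 + d.0)) has moves =b=> s5, =d=> s6
  s3 = b.0 | (0 | 0 | (0 + 0)) | ((a.0 + 0 | 0 + a.0) | (0 + 0 + d.0)) has moves =a=> s5, =b=> s7, =d=> s8
  s4 = b.b.0 | (0 | 0 | (0 + 0)) | ((a.0 + 0 | 0 + a.0) | 0) has moves =a=> s6, =b=> s8
  s5 = b.0 | (0 | 0 | (0 + 0)) | (0 | (0 + 0 + d.0)) has moves =b=> s9, =d=> s10
  s6 = b.b.0 | (0 | 0 | (0 + 0)) | (0 | 0) has moves =b=> s10
  s7 = 0 | (0 | 0 | (0 + 0)) | ((a.0 + 0 | 0 + a.0) | (0 + 0 + d.0)) has moves =a=> s9, =d=> s11
  s8 = b.0 | (0 | 0 | (0 + 0)) | ((a.0 + 0 | 0 + a.0) | 0) has moves =a=> s10, =b=> s11
  s9 = 0 | (0 | 0 | (0 + 0)) | (0 | (0 + 0 + d.0)) has moves =d=> s12
  s10 = b.0 | (0 | 0 | (0 + 0)) | (0 | 0) has moves =b=> s12
  s11 = 0 | (0 | 0 | (0 + 0)) | ((a.0 + 0 | 0 + a.0) | 0) has moves =a=> s12
  s12 = 0 | (0 | 0 | (0 + 0)) | (0 | 0) has moves (no moves)
Q's transition system — 13 states:
  t0 = a.(b.b.0 | (0 | 0 | (0 + 0)) | ((a.0 + 0 | 0) | (0 + 0 + d.0))) has moves =a=> t1
  t1 = b.b.0 | (0 | 0 | (0 + 0)) | ((a.0 + 0 | 0) | (0 + 0 + d.0)) has moves =a=> t2, =b=> t3, =d=> t4
  t2 = b.b.0 | (0 | 0 | (0 + 0)) | (0 | (0 + 0 + d.0)) has moves =b=> t5, =d=> t6
  t3 = b.0 | (0 | 0 | (0 + 0)) | ((a.0 + 0 | 0) | (0 + 0 + d.0)) has moves =a=> t5, =b=> t7, =d=> t8
  t4 = b.b.0 | (0 | 0 | (0 + 0)) | ((a.0 + 0 | 0) | 0) has moves =a=> t6, =b=> t8
  t5 = b.0 | (0 | 0 | (0 + 0)) | (0 | (0 + 0 + d.0)) has moves =b=> t9, =d=> t10
  t6 = b.b.0 | (0 | 0 | (0 + 0)) | (0 | 0) has moves =b=> t10
  t7 = 0 | (0 | 0 | (0 + 0)) | ((a.0 + 0 | 0) | (0 + 0 + d.0)) has moves =a=> t9, =d=> t11
  t8 = b.0 | (0 | 0 | (0 + 0)) | ((a.0 + 0 | 0) | 0) has moves =a=> t10, =b=> t11
  t9 = 0 | (0 | 0 | (0 + 0)) | (0 | (0 + 0 + d.0)) has moves =d=> t12
  t10 = b.0 | (0 | 0 | (0 + 0)) | (0 | 0) has moves =b=> t12
  t11 = 0 | (0 | 0 | (0 + 0)) | ((a.0 + 0 | 0) | 0) has moves =a=> t12
  t12 = 0 | (0 | 0 | (0 + 0)) | (0 | 0) has moves (no moves)
Partition-refinement fixed point:
  B0 = {s0, t0}
  B1 = {s1, t1}
  B2 = {s2, t2}
  B3 = {s6, t6}
  B4 = {s10, t10}
  B5 = {s12, t12}
  B6 = {s5, t5}
  B7 = {s9, t9}
  B8 = {s3, t3}
  B9 = {s8, t8}
  B10 = {s11, t11}
  B11 = {s7, t7}
  B12 = {s4, t4}
s0 ∈ B0, t0 ∈ B0 → same block

YES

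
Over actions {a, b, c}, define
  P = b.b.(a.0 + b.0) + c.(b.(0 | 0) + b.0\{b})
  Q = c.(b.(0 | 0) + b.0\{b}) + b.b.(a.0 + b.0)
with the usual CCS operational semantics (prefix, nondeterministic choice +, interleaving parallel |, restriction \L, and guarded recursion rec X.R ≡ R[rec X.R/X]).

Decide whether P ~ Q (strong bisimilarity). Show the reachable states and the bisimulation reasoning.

bisimilar

P's transition system — 7 states:
  s0 = b.b.(a.0 + b.0) + c.(b.(0 | 0) + b.0\{b}) → -b-> s1, -c-> s2
  s1 = b.(a.0 + b.0) → -b-> s3
  s2 = b.(0 | 0) + b.0\{b} → -b-> s4, -b-> s5
  s3 = a.0 + b.0 → -a-> s6, -b-> s6
  s4 = 0 | 0 → ·
  s5 = 0\{b} → ·
  s6 = 0 → ·
Q's transition system — 7 states:
  t0 = c.(b.(0 | 0) + b.0\{b}) + b.b.(a.0 + b.0) → -b-> t1, -c-> t2
  t1 = b.(a.0 + b.0) → -b-> t3
  t2 = b.(0 | 0) + b.0\{b} → -b-> t4, -b-> t5
  t3 = a.0 + b.0 → -a-> t6, -b-> t6
  t4 = 0 | 0 → ·
  t5 = 0\{b} → ·
  t6 = 0 → ·
Partition-refinement fixed point:
  B0 = {s0, t0}
  B1 = {s2, t2}
  B2 = {s4, s5, s6, t4, t5, t6}
  B3 = {s1, t1}
  B4 = {s3, t3}
s0 ∈ B0, t0 ∈ B0 → same block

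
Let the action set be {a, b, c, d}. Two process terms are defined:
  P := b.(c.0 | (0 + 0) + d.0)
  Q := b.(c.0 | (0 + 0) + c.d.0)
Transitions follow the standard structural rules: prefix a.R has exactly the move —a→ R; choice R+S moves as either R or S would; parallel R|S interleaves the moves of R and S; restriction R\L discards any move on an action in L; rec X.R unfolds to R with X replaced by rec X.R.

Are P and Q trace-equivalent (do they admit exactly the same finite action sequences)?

LTS(P): 4 reachable states
  u0 = b.(c.0 | (0 + 0) + d.0) → ··b··> u1
  u1 = c.0 | (0 + 0) + d.0 → ··c··> u2, ··d··> u3
  u2 = 0 | (0 + 0) → deadlocked
  u3 = 0 → deadlocked
LTS(Q): 5 reachable states
  v0 = b.(c.0 | (0 + 0) + c.d.0) → ··b··> v1
  v1 = c.0 | (0 + 0) + c.d.0 → ··c··> v2, ··c··> v3
  v2 = 0 | (0 + 0) → deadlocked
  v3 = d.0 → ··d··> v4
  v4 = 0 → deadlocked
Trace ⟨bd⟩ through P, begin at {u0}:
  [1] b ⇒ {u1}
  [2] d ⇒ {u3}
  P completes σ.
Trace ⟨bd⟩ through Q, begin at {v0}:
  [1] b ⇒ {v1}
  [2] d ⇒ no successor for Q

traces(P) ≠ traces(Q) — witness ⟨bd⟩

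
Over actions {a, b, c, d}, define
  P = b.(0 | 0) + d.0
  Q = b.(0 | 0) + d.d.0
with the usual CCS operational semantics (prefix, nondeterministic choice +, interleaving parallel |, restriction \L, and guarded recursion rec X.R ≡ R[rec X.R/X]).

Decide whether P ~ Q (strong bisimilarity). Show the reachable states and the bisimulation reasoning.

P's transition system — 3 states:
  m0 = b.(0 | 0) + d.0 | --b--▸ m1, --d--▸ m2
  m1 = 0 | 0 | deadlocked
  m2 = 0 | deadlocked
Q's transition system — 4 states:
  n0 = b.(0 | 0) + d.d.0 | --b--▸ n1, --d--▸ n2
  n1 = 0 | 0 | deadlocked
  n2 = d.0 | --d--▸ n3
  n3 = 0 | deadlocked
Bisimilarity quotient blocks:
  B0 = {m0}
  B1 = {m1, m2, n1, n3}
  B2 = {n0}
  B3 = {n2}
m0 ∈ B0, n0 ∈ B2 → different blocks

not bisimilar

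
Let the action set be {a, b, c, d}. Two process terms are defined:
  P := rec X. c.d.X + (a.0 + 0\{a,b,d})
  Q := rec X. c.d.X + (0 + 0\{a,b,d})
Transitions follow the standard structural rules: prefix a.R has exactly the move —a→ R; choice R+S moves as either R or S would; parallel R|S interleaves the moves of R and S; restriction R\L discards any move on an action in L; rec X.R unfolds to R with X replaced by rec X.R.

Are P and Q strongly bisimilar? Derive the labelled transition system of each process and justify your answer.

NO

LTS(P): 3 reachable states
  m0 = rec X. c.d.X + (a.0 + 0\{a,b,d}) → —a→ m1, —c→ m2
  m1 = 0 → ∅
  m2 = d.(rec X. c.d.X + (a.0 + 0\{a,b,d})) → —d→ m0
LTS(Q): 2 reachable states
  n0 = rec X. c.d.X + (0 + 0\{a,b,d}) → —c→ n1
  n1 = d.(rec X. c.d.X + (0 + 0\{a,b,d})) → —d→ n0
Coarsest stable partition (strong bisimilarity classes):
  B0 = {m0}
  B1 = {m2}
  B2 = {m1}
  B3 = {n0}
  B4 = {n1}
m0 ∈ B0, n0 ∈ B3 → different blocks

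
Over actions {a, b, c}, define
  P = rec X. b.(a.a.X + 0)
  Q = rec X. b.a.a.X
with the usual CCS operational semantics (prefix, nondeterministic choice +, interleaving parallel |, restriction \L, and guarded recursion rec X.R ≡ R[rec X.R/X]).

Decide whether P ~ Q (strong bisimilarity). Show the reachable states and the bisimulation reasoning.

P ~ Q

Reachable graph of P (3 states):
  s0 = rec X. b.(a.a.X + 0) :: -b-> s1
  s1 = a.a.(rec X. b.(a.a.X + 0)) + 0 :: -a-> s2
  s2 = a.(rec X. b.(a.a.X + 0)) :: -a-> s0
Reachable graph of Q (3 states):
  t0 = rec X. b.a.a.X :: -b-> t1
  t1 = a.a.(rec X. b.a.a.X) :: -a-> t2
  t2 = a.(rec X. b.a.a.X) :: -a-> t0
Coarsest stable partition (strong bisimilarity classes):
  B0 = {s0, t0}
  B1 = {s1, t1}
  B2 = {s2, t2}
s0 ∈ B0, t0 ∈ B0 → same block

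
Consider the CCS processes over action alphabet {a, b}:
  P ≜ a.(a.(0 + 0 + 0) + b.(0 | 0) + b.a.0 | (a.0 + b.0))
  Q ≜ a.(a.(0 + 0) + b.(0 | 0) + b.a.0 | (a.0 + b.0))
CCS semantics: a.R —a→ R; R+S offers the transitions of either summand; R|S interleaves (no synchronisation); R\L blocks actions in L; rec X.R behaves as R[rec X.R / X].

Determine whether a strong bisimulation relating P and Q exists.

P ~ Q

Reachable graph of P (8 states):
  u0 = a.(a.(0 + 0 + 0) + b.(0 | 0) + b.a.0 | (a.0 + b.0)) ⊢ ··a··> u1
  u1 = a.(0 + 0 + 0) + b.(0 | 0) + b.a.0 | (a.0 + b.0) ⊢ ··a··> u2, ··a··> u3, ··b··> u3, ··b··> u4, ··b··> u5
  u2 = 0 + 0 + 0 ⊢ ∅
  u3 = b.a.0 | 0 ⊢ ··b··> u6
  u4 = 0 | 0 ⊢ ∅
  u5 = a.0 | (a.0 + b.0) ⊢ ··a··> u6, ··a··> u7, ··b··> u6
  u6 = a.0 | 0 ⊢ ··a··> u4
  u7 = 0 | (a.0 + b.0) ⊢ ··a··> u4, ··b··> u4
Reachable graph of Q (8 states):
  v0 = a.(a.(0 + 0) + b.(0 | 0) + b.a.0 | (a.0 + b.0)) ⊢ ··a··> v1
  v1 = a.(0 + 0) + b.(0 | 0) + b.a.0 | (a.0 + b.0) ⊢ ··a··> v2, ··a··> v3, ··b··> v3, ··b··> v4, ··b··> v5
  v2 = 0 + 0 ⊢ ∅
  v3 = b.a.0 | 0 ⊢ ··b··> v6
  v4 = 0 | 0 ⊢ ∅
  v5 = a.0 | (a.0 + b.0) ⊢ ··a··> v6, ··a··> v7, ··b··> v6
  v6 = a.0 | 0 ⊢ ··a··> v4
  v7 = 0 | (a.0 + b.0) ⊢ ··a··> v4, ··b··> v4
Partition-refinement fixed point:
  B0 = {u0, v0}
  B1 = {u1, v1}
  B2 = {u3, v3}
  B3 = {u6, v6}
  B4 = {u2, u4, v2, v4}
  B5 = {u5, v5}
  B6 = {u7, v7}
u0 ∈ B0, v0 ∈ B0 → same block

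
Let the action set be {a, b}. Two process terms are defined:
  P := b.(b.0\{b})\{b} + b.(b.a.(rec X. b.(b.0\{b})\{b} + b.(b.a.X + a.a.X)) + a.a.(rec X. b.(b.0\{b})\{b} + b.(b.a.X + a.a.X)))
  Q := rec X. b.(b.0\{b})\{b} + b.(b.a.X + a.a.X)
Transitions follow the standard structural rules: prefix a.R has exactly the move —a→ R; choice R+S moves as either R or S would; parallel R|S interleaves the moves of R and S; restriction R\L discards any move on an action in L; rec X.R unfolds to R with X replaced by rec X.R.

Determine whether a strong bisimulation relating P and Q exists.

Reachable graph of P (5 states):
  s0 = b.(b.0\{b})\{b} + b.(b.a.(rec X. b.(b.0\{b})\{b} + b.(b.a.X + a.a.X)) + a.a.(rec X. b.(b.0\{b})\{b} + b.(b.a.X + a.a.X))) → --b--▸ s1, --b--▸ s2
  s1 = (b.0\{b})\{b} → stopped
  s2 = b.a.(rec X. b.(b.0\{b})\{b} + b.(b.a.X + a.a.X)) + a.a.(rec X. b.(b.0\{b})\{b} + b.(b.a.X + a.a.X)) → --a--▸ s3, --b--▸ s3
  s3 = a.(rec X. b.(b.0\{b})\{b} + b.(b.a.X + a.a.X)) → --a--▸ s4
  s4 = rec X. b.(b.0\{b})\{b} + b.(b.a.X + a.a.X) → --b--▸ s1, --b--▸ s2
Reachable graph of Q (4 states):
  t0 = rec X. b.(b.0\{b})\{b} + b.(b.a.X + a.a.X) → --b--▸ t1, --b--▸ t2
  t1 = (b.0\{b})\{b} → stopped
  t2 = b.a.(rec X. b.(b.0\{b})\{b} + b.(b.a.X + a.a.X)) + a.a.(rec X. b.(b.0\{b})\{b} + b.(b.a.X + a.a.X)) → --a--▸ t3, --b--▸ t3
  t3 = a.(rec X. b.(b.0\{b})\{b} + b.(b.a.X + a.a.X)) → --a--▸ t0
Partition-refinement fixed point:
  B0 = {s0, s4, t0}
  B1 = {s2, t2}
  B2 = {s3, t3}
  B3 = {s1, t1}
s0 ∈ B0, t0 ∈ B0 → same block

bisimilar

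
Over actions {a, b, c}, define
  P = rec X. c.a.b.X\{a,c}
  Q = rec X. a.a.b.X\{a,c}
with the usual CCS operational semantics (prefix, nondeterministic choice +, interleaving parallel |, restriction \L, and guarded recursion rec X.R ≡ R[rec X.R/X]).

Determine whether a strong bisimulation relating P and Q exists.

NO

LTS(P): 4 reachable states
  s0 = rec X. c.a.b.X\{a,c} ⊢ -c-> s1
  s1 = a.b.(rec X. c.a.b.X\{a,c})\{a,c} ⊢ -a-> s2
  s2 = b.(rec X. c.a.b.X\{a,c})\{a,c} ⊢ -b-> s3
  s3 = (rec X. c.a.b.X\{a,c})\{a,c} ⊢ (no moves)
LTS(Q): 4 reachable states
  t0 = rec X. a.a.b.X\{a,c} ⊢ -a-> t1
  t1 = a.b.(rec X. a.a.b.X\{a,c})\{a,c} ⊢ -a-> t2
  t2 = b.(rec X. a.a.b.X\{a,c})\{a,c} ⊢ -b-> t3
  t3 = (rec X. a.a.b.X\{a,c})\{a,c} ⊢ (no moves)
Bisimilarity quotient blocks:
  B0 = {s0}
  B1 = {s1, t1}
  B2 = {s2, t2}
  B3 = {s3, t3}
  B4 = {t0}
s0 ∈ B0, t0 ∈ B4 → different blocks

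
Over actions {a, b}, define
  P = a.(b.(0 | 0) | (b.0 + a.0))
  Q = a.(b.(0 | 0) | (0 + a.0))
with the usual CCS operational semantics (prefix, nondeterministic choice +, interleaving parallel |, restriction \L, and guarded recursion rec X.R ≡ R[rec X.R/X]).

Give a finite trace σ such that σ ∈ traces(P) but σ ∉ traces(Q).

LTS(P): 5 reachable states
  u0 = a.(b.(0 | 0) | (b.0 + a.0)) → -a-> u1
  u1 = b.(0 | 0) | (b.0 + a.0) → -a-> u2, -b-> u2, -b-> u3
  u2 = b.(0 | 0) | 0 → -b-> u4
  u3 = 0 | 0 | (b.0 + a.0) → -a-> u4, -b-> u4
  u4 = 0 | 0 | 0 → stopped
LTS(Q): 5 reachable states
  v0 = a.(b.(0 | 0) | (0 + a.0)) → -a-> v1
  v1 = b.(0 | 0) | (0 + a.0) → -a-> v2, -b-> v3
  v2 = b.(0 | 0) | 0 → -b-> v4
  v3 = 0 | 0 | (0 + a.0) → -a-> v4
  v4 = 0 | 0 | 0 → stopped
Executing abb from P (initial set {u0}):
  [1] a ⇒ {u1}
  [2] b ⇒ {u2, u3}
  [3] b ⇒ {u4}
  P completes σ.
Executing abb from Q (initial set {v0}):
  [1] a ⇒ {v1}
  [2] b ⇒ {v3}
  [3] b ⇒ no successor for Q

abb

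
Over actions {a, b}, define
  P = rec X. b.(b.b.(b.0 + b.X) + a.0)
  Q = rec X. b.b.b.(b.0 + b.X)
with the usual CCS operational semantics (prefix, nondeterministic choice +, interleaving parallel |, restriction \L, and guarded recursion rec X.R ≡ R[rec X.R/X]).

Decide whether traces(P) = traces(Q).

trace-distinct — witness ⟨ba⟩

Reachable graph of P (5 states):
  u0 = rec X. b.(b.b.(b.0 + b.X) + a.0) has moves -b-> u1
  u1 = b.b.(b.0 + b.(rec X. b.(b.b.(b.0 + b.X) + a.0))) + a.0 has moves -a-> u2, -b-> u3
  u2 = 0 has moves (no moves)
  u3 = b.(b.0 + b.(rec X. b.(b.b.(b.0 + b.X) + a.0))) has moves -b-> u4
  u4 = b.0 + b.(rec X. b.(b.b.(b.0 + b.X) + a.0)) has moves -b-> u0, -b-> u2
Reachable graph of Q (5 states):
  v0 = rec X. b.b.b.(b.0 + b.X) has moves -b-> v1
  v1 = b.b.(b.0 + b.(rec X. b.b.b.(b.0 + b.X))) has moves -b-> v2
  v2 = b.(b.0 + b.(rec X. b.b.b.(b.0 + b.X))) has moves -b-> v3
  v3 = b.0 + b.(rec X. b.b.b.(b.0 + b.X)) has moves -b-> v0, -b-> v4
  v4 = 0 has moves (no moves)
Run σ = ⟨ba⟩ on P: start {u0}
  step 1 (b): {u1}
  step 2 (a): {u2}
  ✓ P
Run σ = ⟨ba⟩ on Q: start {v0}
  step 1 (b): {v1}
  step 2 (a): no successor for Q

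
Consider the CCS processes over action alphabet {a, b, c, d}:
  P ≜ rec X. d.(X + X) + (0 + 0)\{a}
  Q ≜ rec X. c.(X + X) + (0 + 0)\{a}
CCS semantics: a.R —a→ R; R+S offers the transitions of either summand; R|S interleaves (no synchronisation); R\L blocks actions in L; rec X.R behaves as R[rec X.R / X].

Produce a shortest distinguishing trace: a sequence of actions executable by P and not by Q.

d

LTS(P): 2 reachable states
  m0 = rec X. d.(X + X) + (0 + 0)\{a} | =d=> m1
  m1 = (rec X. d.(X + X) + (0 + 0)\{a}) + (rec X. d.(X + X) + (0 + 0)\{a}) | =d=> m1
LTS(Q): 2 reachable states
  n0 = rec X. c.(X + X) + (0 + 0)\{a} | =c=> n1
  n1 = (rec X. c.(X + X) + (0 + 0)\{a}) + (rec X. c.(X + X) + (0 + 0)\{a}) | =c=> n1
Executing d from P (initial set {m0}):
  after d @ step 1: {m1}
  ✓ P
Executing d from Q (initial set {n0}):
  after d @ step 1: no successor for Q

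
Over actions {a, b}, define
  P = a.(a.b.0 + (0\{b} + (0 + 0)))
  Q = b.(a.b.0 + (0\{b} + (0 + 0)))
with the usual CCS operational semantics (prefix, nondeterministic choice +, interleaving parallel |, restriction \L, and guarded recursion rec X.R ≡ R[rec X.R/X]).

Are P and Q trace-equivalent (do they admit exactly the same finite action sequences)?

P's transition system — 4 states:
  p0 = a.(a.b.0 + (0\{b} + (0 + 0))) → -a-> p1
  p1 = a.b.0 + (0\{b} + (0 + 0)) → -a-> p2
  p2 = b.0 → -b-> p3
  p3 = 0 → (no moves)
Q's transition system — 4 states:
  q0 = b.(a.b.0 + (0\{b} + (0 + 0))) → -b-> q1
  q1 = a.b.0 + (0\{b} + (0 + 0)) → -a-> q2
  q2 = b.0 → -b-> q3
  q3 = 0 → (no moves)
Executing a from P (initial set {p0}):
  after a @ step 1: {p1}
  P completes σ.
Executing a from Q (initial set {q0}):
  after a @ step 1: ∅ (Q stuck)

NO — witness ⟨a⟩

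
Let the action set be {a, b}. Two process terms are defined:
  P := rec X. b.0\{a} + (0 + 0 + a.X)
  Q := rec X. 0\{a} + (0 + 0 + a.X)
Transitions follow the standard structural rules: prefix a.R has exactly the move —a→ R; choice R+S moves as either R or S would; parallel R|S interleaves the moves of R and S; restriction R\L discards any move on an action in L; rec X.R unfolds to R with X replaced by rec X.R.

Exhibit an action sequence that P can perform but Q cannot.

b

Reachable graph of P (2 states):
  m0 = rec X. b.0\{a} + (0 + 0 + a.X) | ··a··> m0, ··b··> m1
  m1 = 0\{a} | ·
Reachable graph of Q (1 states):
  n0 = rec X. 0\{a} + (0 + 0 + a.X) | ··a··> n0
Executing b from P (initial set {m0}):
  step 1 (b): {m1}
  ✓ P
Executing b from Q (initial set {n0}):
  step 1 (b): ∅  — Q cannot continue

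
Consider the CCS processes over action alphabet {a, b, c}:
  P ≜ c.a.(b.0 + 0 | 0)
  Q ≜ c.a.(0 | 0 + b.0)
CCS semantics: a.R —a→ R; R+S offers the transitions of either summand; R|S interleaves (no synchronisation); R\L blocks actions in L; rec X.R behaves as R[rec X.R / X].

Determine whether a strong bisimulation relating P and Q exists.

LTS(P): 4 reachable states
  m0 = c.a.(b.0 + 0 | 0) | =c=> m1
  m1 = a.(b.0 + 0 | 0) | =a=> m2
  m2 = b.0 + 0 | 0 | =b=> m3
  m3 = 0 | ·
LTS(Q): 4 reachable states
  n0 = c.a.(0 | 0 + b.0) | =c=> n1
  n1 = a.(0 | 0 + b.0) | =a=> n2
  n2 = 0 | 0 + b.0 | =b=> n3
  n3 = 0 | ·
Coarsest stable partition (strong bisimilarity classes):
  B0 = {m0, n0}
  B1 = {m1, n1}
  B2 = {m2, n2}
  B3 = {m3, n3}
m0 ∈ B0, n0 ∈ B0 → same block

bisimilar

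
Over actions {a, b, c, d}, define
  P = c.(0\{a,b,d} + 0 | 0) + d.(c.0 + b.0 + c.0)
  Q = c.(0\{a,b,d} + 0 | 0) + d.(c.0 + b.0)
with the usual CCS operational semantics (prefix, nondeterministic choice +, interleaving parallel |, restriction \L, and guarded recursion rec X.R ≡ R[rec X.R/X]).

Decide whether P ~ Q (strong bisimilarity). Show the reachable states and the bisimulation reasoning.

P ~ Q

P's transition system — 4 states:
  u0 = c.(0\{a,b,d} + 0 | 0) + d.(c.0 + b.0 + c.0) → ··c··> u1, ··d··> u2
  u1 = 0\{a,b,d} + 0 | 0 → ·
  u2 = c.0 + b.0 + c.0 → ··b··> u3, ··c··> u3
  u3 = 0 → ·
Q's transition system — 4 states:
  v0 = c.(0\{a,b,d} + 0 | 0) + d.(c.0 + b.0) → ··c··> v1, ··d··> v2
  v1 = 0\{a,b,d} + 0 | 0 → ·
  v2 = c.0 + b.0 → ··b··> v3, ··c··> v3
  v3 = 0 → ·
Partition-refinement fixed point:
  B0 = {u0, v0}
  B1 = {u1, u3, v1, v3}
  B2 = {u2, v2}
u0 ∈ B0, v0 ∈ B0 → same block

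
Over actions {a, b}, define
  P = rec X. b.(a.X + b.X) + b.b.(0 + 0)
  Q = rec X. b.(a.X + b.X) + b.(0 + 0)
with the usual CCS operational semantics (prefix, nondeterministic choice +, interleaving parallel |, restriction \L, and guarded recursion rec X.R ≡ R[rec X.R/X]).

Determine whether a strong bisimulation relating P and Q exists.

NO

P's transition system — 4 states:
  s0 = rec X. b.(a.X + b.X) + b.b.(0 + 0) :: ··b··> s1, ··b··> s2
  s1 = a.(rec X. b.(a.X + b.X) + b.b.(0 + 0)) + b.(rec X. b.(a.X + b.X) + b.b.(0 + 0)) :: ··a··> s0, ··b··> s0
  s2 = b.(0 + 0) :: ··b··> s3
  s3 = 0 + 0 :: ∅
Q's transition system — 3 states:
  t0 = rec X. b.(a.X + b.X) + b.(0 + 0) :: ··b··> t1, ··b··> t2
  t1 = 0 + 0 :: ∅
  t2 = a.(rec X. b.(a.X + b.X) + b.(0 + 0)) + b.(rec X. b.(a.X + b.X) + b.(0 + 0)) :: ··a··> t0, ··b··> t0
Bisimilarity quotient blocks:
  B0 = {s0}
  B1 = {s2}
  B2 = {s3, t1}
  B3 = {s1}
  B4 = {t0}
  B5 = {t2}
s0 ∈ B0, t0 ∈ B4 → different blocks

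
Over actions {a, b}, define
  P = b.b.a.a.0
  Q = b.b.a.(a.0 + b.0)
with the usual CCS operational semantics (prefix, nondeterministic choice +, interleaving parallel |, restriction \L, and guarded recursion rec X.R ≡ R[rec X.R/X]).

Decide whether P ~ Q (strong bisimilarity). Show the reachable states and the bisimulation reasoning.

P's transition system — 5 states:
  u0 = b.b.a.a.0 | --b--▸ u1
  u1 = b.a.a.0 | --b--▸ u2
  u2 = a.a.0 | --a--▸ u3
  u3 = a.0 | --a--▸ u4
  u4 = 0 | ∅
Q's transition system — 5 states:
  v0 = b.b.a.(a.0 + b.0) | --b--▸ v1
  v1 = b.a.(a.0 + b.0) | --b--▸ v2
  v2 = a.(a.0 + b.0) | --a--▸ v3
  v3 = a.0 + b.0 | --a--▸ v4, --b--▸ v4
  v4 = 0 | ∅
Coarsest stable partition (strong bisimilarity classes):
  B0 = {u0}
  B1 = {u1}
  B2 = {u2}
  B3 = {u3}
  B4 = {u4, v4}
  B5 = {v0}
  B6 = {v1}
  B7 = {v2}
  B8 = {v3}
u0 ∈ B0, v0 ∈ B5 → different blocks

not bisimilar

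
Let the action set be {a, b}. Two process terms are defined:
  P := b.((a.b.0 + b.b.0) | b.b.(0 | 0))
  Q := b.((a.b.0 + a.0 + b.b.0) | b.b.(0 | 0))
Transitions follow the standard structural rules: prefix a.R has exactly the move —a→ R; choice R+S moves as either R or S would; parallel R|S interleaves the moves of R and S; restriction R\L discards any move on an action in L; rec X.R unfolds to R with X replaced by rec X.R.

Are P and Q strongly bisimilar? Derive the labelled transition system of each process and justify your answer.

Reachable graph of P (10 states):
  u0 = b.((a.b.0 + b.b.0) | b.b.(0 | 0)) :: =b=> u1
  u1 = (a.b.0 + b.b.0) | b.b.(0 | 0) :: =a=> u2, =b=> u2, =b=> u3
  u2 = b.0 | b.b.(0 | 0) :: =b=> u4, =b=> u5
  u3 = (a.b.0 + b.b.0) | b.(0 | 0) :: =a=> u5, =b=> u5, =b=> u6
  u4 = 0 | b.b.(0 | 0) :: =b=> u7
  u5 = b.0 | b.(0 | 0) :: =b=> u7, =b=> u8
  u6 = (a.b.0 + b.b.0) | (0 | 0) :: =a=> u8, =b=> u8
  u7 = 0 | b.(0 | 0) :: =b=> u9
  u8 = b.0 | (0 | 0) :: =b=> u9
  u9 = 0 | (0 | 0) :: stopped
Reachable graph of Q (10 states):
  v0 = b.((a.b.0 + a.0 + b.b.0) | b.b.(0 | 0)) :: =b=> v1
  v1 = (a.b.0 + a.0 + b.b.0) | b.b.(0 | 0) :: =a=> v2, =a=> v3, =b=> v3, =b=> v4
  v2 = 0 | b.b.(0 | 0) :: =b=> v5
  v3 = b.0 | b.b.(0 | 0) :: =b=> v2, =b=> v6
  v4 = (a.b.0 + a.0 + b.b.0) | b.(0 | 0) :: =a=> v5, =a=> v6, =b=> v6, =b=> v7
  v5 = 0 | b.(0 | 0) :: =b=> v8
  v6 = b.0 | b.(0 | 0) :: =b=> v5, =b=> v9
  v7 = (a.b.0 + a.0 + b.b.0) | (0 | 0) :: =a=> v8, =a=> v9, =b=> v9
  v8 = 0 | (0 | 0) :: stopped
  v9 = b.0 | (0 | 0) :: =b=> v8
Partition-refinement fixed point:
  B0 = {u0}
  B1 = {u1}
  B2 = {u2, v3}
  B3 = {u4, u5, v2, v6}
  B4 = {u7, u8, v5, v9}
  B5 = {u9, v8}
  B6 = {u3}
  B7 = {u6}
  B8 = {v0}
  B9 = {v1}
  B10 = {v4}
  B11 = {v7}
u0 ∈ B0, v0 ∈ B8 → different blocks

NO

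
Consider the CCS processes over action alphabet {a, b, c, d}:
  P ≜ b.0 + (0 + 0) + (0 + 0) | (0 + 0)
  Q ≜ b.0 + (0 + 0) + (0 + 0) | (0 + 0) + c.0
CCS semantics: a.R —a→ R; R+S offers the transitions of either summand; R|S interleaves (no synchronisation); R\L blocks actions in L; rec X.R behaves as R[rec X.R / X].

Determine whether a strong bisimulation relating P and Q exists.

Reachable graph of P (2 states):
  s0 = b.0 + (0 + 0) + (0 + 0) | (0 + 0) has moves -b-> s1
  s1 = 0 has moves ∅
Reachable graph of Q (2 states):
  t0 = b.0 + (0 + 0) + (0 + 0) | (0 + 0) + c.0 has moves -b-> t1, -c-> t1
  t1 = 0 has moves ∅
Bisimilarity quotient blocks:
  B0 = {s0}
  B1 = {s1, t1}
  B2 = {t0}
s0 ∈ B0, t0 ∈ B2 → different blocks

not bisimilar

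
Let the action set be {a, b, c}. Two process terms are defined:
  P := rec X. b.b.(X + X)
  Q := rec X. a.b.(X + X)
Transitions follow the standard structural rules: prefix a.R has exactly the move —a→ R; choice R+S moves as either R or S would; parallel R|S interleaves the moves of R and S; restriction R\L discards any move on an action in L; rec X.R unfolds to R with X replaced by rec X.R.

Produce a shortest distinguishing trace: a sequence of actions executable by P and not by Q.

Reachable graph of P (3 states):
  u0 = rec X. b.b.(X + X) → --b--▸ u1
  u1 = b.((rec X. b.b.(X + X)) + (rec X. b.b.(X + X))) → --b--▸ u2
  u2 = (rec X. b.b.(X + X)) + (rec X. b.b.(X + X)) → --b--▸ u1
Reachable graph of Q (3 states):
  v0 = rec X. a.b.(X + X) → --a--▸ v1
  v1 = b.((rec X. a.b.(X + X)) + (rec X. a.b.(X + X))) → --b--▸ v2
  v2 = (rec X. a.b.(X + X)) + (rec X. a.b.(X + X)) → --a--▸ v1
Run σ = ⟨b⟩ on P: start {u0}
  [1] b ⇒ {u1}
  ✓ P
Run σ = ⟨b⟩ on Q: start {v0}
  [1] b ⇒ no successor for Q

b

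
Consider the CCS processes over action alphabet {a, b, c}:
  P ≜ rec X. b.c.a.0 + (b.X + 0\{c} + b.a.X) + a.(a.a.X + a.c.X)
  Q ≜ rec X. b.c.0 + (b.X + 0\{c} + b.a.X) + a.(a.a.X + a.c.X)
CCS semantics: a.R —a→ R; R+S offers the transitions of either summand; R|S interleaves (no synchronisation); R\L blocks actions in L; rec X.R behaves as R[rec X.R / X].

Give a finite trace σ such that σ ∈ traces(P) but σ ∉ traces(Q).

LTS(P): 7 reachable states
  u0 = rec X. b.c.a.0 + (b.X + 0\{c} + b.a.X) + a.(a.a.X + a.c.X) ⊢ =a=> u1, =b=> u0, =b=> u2, =b=> u3
  u1 = a.a.(rec X. b.c.a.0 + (b.X + 0\{c} + b.a.X) + a.(a.a.X + a.c.X)) + a.c.(rec X. b.c.a.0 + (b.X + 0\{c} + b.a.X) + a.(a.a.X + a.c.X)) ⊢ =a=> u2, =a=> u4
  u2 = a.(rec X. b.c.a.0 + (b.X + 0\{c} + b.a.X) + a.(a.a.X + a.c.X)) ⊢ =a=> u0
  u3 = c.a.0 ⊢ =c=> u5
  u4 = c.(rec X. b.c.a.0 + (b.X + 0\{c} + b.a.X) + a.(a.a.X + a.c.X)) ⊢ =c=> u0
  u5 = a.0 ⊢ =a=> u6
  u6 = 0 ⊢ (no moves)
LTS(Q): 6 reachable states
  v0 = rec X. b.c.0 + (b.X + 0\{c} + b.a.X) + a.(a.a.X + a.c.X) ⊢ =a=> v1, =b=> v0, =b=> v2, =b=> v3
  v1 = a.a.(rec X. b.c.0 + (b.X + 0\{c} + b.a.X) + a.(a.a.X + a.c.X)) + a.c.(rec X. b.c.0 + (b.X + 0\{c} + b.a.X) + a.(a.a.X + a.c.X)) ⊢ =a=> v2, =a=> v4
  v2 = a.(rec X. b.c.0 + (b.X + 0\{c} + b.a.X) + a.(a.a.X + a.c.X)) ⊢ =a=> v0
  v3 = c.0 ⊢ =c=> v5
  v4 = c.(rec X. b.c.0 + (b.X + 0\{c} + b.a.X) + a.(a.a.X + a.c.X)) ⊢ =c=> v0
  v5 = 0 ⊢ (no moves)
Trace ⟨bca⟩ through P, begin at {u0}:
  step 1 (b): {u0, u2, u3}
  step 2 (c): {u5}
  step 3 (a): {u6}
  — P admits the full trace.
Trace ⟨bca⟩ through Q, begin at {v0}:
  step 1 (b): {v0, v2, v3}
  step 2 (c): {v5}
  step 3 (a): no successor for Q

bca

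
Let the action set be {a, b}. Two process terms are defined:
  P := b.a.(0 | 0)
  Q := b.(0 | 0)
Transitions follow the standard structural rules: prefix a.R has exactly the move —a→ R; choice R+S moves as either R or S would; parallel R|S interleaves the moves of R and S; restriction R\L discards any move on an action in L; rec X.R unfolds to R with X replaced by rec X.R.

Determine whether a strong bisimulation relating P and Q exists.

not bisimilar

Reachable graph of P (3 states):
  m0 = b.a.(0 | 0) has moves -b-> m1
  m1 = a.(0 | 0) has moves -a-> m2
  m2 = 0 | 0 has moves ∅
Reachable graph of Q (2 states):
  n0 = b.(0 | 0) has moves -b-> n1
  n1 = 0 | 0 has moves ∅
Bisimilarity quotient blocks:
  B0 = {m0}
  B1 = {m1}
  B2 = {m2, n1}
  B3 = {n0}
m0 ∈ B0, n0 ∈ B3 → different blocks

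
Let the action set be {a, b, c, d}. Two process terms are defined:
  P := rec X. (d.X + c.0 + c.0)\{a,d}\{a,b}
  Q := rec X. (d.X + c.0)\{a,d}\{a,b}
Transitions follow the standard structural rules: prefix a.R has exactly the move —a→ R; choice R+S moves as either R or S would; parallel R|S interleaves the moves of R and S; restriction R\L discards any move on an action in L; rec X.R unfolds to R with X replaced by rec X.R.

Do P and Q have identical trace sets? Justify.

Reachable graph of P (2 states):
  u0 = rec X. (d.X + c.0 + c.0)\{a,d}\{a,b} → =c=> u1
  u1 = 0\{a,d}\{a,b} → (no moves)
Reachable graph of Q (2 states):
  v0 = rec X. (d.X + c.0)\{a,d}\{a,b} → =c=> v1
  v1 = 0\{a,d}\{a,b} → (no moves)
Partition-refinement fixed point:
  B0 = {u0, v0}
  B1 = {u1, v1}
u0 ∈ B0, v0 ∈ B0 → same block
Bisimilar ⇒ trace-equivalent.

YES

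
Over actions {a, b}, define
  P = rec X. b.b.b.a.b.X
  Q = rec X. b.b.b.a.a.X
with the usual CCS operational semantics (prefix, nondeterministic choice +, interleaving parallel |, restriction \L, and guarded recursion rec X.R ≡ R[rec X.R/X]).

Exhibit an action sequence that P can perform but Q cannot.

Reachable graph of P (5 states):
  u0 = rec X. b.b.b.a.b.X | —b→ u1
  u1 = b.b.a.b.(rec X. b.b.b.a.b.X) | —b→ u2
  u2 = b.a.b.(rec X. b.b.b.a.b.X) | —b→ u3
  u3 = a.b.(rec X. b.b.b.a.b.X) | —a→ u4
  u4 = b.(rec X. b.b.b.a.b.X) | —b→ u0
Reachable graph of Q (5 states):
  v0 = rec X. b.b.b.a.a.X | —b→ v1
  v1 = b.b.a.a.(rec X. b.b.b.a.a.X) | —b→ v2
  v2 = b.a.a.(rec X. b.b.b.a.a.X) | —b→ v3
  v3 = a.a.(rec X. b.b.b.a.a.X) | —a→ v4
  v4 = a.(rec X. b.b.b.a.a.X) | —a→ v0
Executing bbbab from P (initial set {u0}):
  after b @ step 1: {u1}
  after b @ step 2: {u2}
  after b @ step 3: {u3}
  after a @ step 4: {u4}
  after b @ step 5: {u0}
  ✓ P
Executing bbbab from Q (initial set {v0}):
  after b @ step 1: {v1}
  after b @ step 2: {v2}
  after b @ step 3: {v3}
  after a @ step 4: {v4}
  after b @ step 5: ∅  — Q cannot continue

bbbab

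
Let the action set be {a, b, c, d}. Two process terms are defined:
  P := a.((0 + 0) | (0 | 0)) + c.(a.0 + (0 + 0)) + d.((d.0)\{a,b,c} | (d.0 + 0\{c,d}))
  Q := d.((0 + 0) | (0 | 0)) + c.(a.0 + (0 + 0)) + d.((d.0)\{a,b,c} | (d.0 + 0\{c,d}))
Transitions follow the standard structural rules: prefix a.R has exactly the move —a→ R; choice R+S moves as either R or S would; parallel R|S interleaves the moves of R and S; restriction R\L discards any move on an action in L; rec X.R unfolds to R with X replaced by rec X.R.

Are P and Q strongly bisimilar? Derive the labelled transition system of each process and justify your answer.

P ≁ Q

LTS(P): 8 reachable states
  s0 = a.((0 + 0) | (0 | 0)) + c.(a.0 + (0 + 0)) + d.((d.0)\{a,b,c} | (d.0 + 0\{c,d})) :: =a=> s1, =c=> s2, =d=> s3
  s1 = (0 + 0) | (0 | 0) :: stopped
  s2 = a.0 + (0 + 0) :: =a=> s4
  s3 = (d.0)\{a,b,c} | (d.0 + 0\{c,d}) :: =d=> s5, =d=> s6
  s4 = 0 :: stopped
  s5 = (d.0)\{a,b,c} | 0 :: =d=> s7
  s6 = 0\{a,b,c} | (d.0 + 0\{c,d}) :: =d=> s7
  s7 = 0\{a,b,c} | 0 :: stopped
LTS(Q): 8 reachable states
  t0 = d.((0 + 0) | (0 | 0)) + c.(a.0 + (0 + 0)) + d.((d.0)\{a,b,c} | (d.0 + 0\{c,d})) :: =c=> t1, =d=> t2, =d=> t3
  t1 = a.0 + (0 + 0) :: =a=> t4
  t2 = (0 + 0) | (0 | 0) :: stopped
  t3 = (d.0)\{a,b,c} | (d.0 + 0\{c,d}) :: =d=> t5, =d=> t6
  t4 = 0 :: stopped
  t5 = (d.0)\{a,b,c} | 0 :: =d=> t7
  t6 = 0\{a,b,c} | (d.0 + 0\{c,d}) :: =d=> t7
  t7 = 0\{a,b,c} | 0 :: stopped
Coarsest stable partition (strong bisimilarity classes):
  B0 = {s0}
  B1 = {s2, t1}
  B2 = {s1, s4, s7, t2, t4, t7}
  B3 = {s3, t3}
  B4 = {s5, s6, t5, t6}
  B5 = {t0}
s0 ∈ B0, t0 ∈ B5 → different blocks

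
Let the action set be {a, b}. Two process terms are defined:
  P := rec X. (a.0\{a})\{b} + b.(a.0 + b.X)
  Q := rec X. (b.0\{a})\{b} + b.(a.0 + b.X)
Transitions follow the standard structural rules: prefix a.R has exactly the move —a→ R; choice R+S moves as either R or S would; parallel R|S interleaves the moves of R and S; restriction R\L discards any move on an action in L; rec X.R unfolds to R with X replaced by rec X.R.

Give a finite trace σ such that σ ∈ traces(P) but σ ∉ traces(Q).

a

P's transition system — 4 states:
  s0 = rec X. (a.0\{a})\{b} + b.(a.0 + b.X) → ··a··> s1, ··b··> s2
  s1 = 0\{a}\{b} → deadlocked
  s2 = a.0 + b.(rec X. (a.0\{a})\{b} + b.(a.0 + b.X)) → ··a··> s3, ··b··> s0
  s3 = 0 → deadlocked
Q's transition system — 3 states:
  t0 = rec X. (b.0\{a})\{b} + b.(a.0 + b.X) → ··b··> t1
  t1 = a.0 + b.(rec X. (b.0\{a})\{b} + b.(a.0 + b.X)) → ··a··> t2, ··b··> t0
  t2 = 0 → deadlocked
Trace ⟨a⟩ through P, begin at {s0}:
  step 1 (a): {s1}
  P completes σ.
Trace ⟨a⟩ through Q, begin at {t0}:
  step 1 (a): no successor for Q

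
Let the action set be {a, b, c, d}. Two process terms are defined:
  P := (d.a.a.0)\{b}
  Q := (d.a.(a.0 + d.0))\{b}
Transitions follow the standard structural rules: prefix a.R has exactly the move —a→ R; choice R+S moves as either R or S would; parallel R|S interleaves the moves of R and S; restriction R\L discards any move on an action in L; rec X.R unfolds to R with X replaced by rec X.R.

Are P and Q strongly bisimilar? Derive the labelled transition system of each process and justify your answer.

LTS(P): 4 reachable states
  m0 = (d.a.a.0)\{b} → --d--▸ m1
  m1 = (a.a.0)\{b} → --a--▸ m2
  m2 = (a.0)\{b} → --a--▸ m3
  m3 = 0\{b} → ∅
LTS(Q): 4 reachable states
  n0 = (d.a.(a.0 + d.0))\{b} → --d--▸ n1
  n1 = (a.(a.0 + d.0))\{b} → --a--▸ n2
  n2 = (a.0 + d.0)\{b} → --a--▸ n3, --d--▸ n3
  n3 = 0\{b} → ∅
Coarsest stable partition (strong bisimilarity classes):
  B0 = {m0}
  B1 = {m1}
  B2 = {m2}
  B3 = {m3, n3}
  B4 = {n0}
  B5 = {n1}
  B6 = {n2}
m0 ∈ B0, n0 ∈ B4 → different blocks

not bisimilar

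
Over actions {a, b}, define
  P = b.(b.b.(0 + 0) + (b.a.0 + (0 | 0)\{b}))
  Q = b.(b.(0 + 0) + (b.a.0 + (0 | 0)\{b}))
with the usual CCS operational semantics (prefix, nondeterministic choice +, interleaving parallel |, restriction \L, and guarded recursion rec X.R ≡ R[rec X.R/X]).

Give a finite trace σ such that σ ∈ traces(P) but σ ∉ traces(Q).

P's transition system — 6 states:
  s0 = b.(b.b.(0 + 0) + (b.a.0 + (0 | 0)\{b})) :: -b-> s1
  s1 = b.b.(0 + 0) + (b.a.0 + (0 | 0)\{b}) :: -b-> s2, -b-> s3
  s2 = a.0 :: -a-> s4
  s3 = b.(0 + 0) :: -b-> s5
  s4 = 0 :: deadlocked
  s5 = 0 + 0 :: deadlocked
Q's transition system — 5 states:
  t0 = b.(b.(0 + 0) + (b.a.0 + (0 | 0)\{b})) :: -b-> t1
  t1 = b.(0 + 0) + (b.a.0 + (0 | 0)\{b}) :: -b-> t2, -b-> t3
  t2 = 0 + 0 :: deadlocked
  t3 = a.0 :: -a-> t4
  t4 = 0 :: deadlocked
Run σ = ⟨bbb⟩ on P: start {s0}
  [1] b ⇒ {s1}
  [2] b ⇒ {s2, s3}
  [3] b ⇒ {s5}
  ✓ P
Run σ = ⟨bbb⟩ on Q: start {t0}
  [1] b ⇒ {t1}
  [2] b ⇒ {t2, t3}
  [3] b ⇒ no successor for Q

bbb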